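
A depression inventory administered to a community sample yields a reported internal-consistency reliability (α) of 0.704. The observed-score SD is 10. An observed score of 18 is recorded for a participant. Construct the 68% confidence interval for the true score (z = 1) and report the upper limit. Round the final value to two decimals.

23.44

SEM = 10.000·√(1 − 0.704) ≈ 5.441
Margin = 1 · 5.441 ≈ 5.441
Upper limit = 18 + 5.441 ≈ 23.441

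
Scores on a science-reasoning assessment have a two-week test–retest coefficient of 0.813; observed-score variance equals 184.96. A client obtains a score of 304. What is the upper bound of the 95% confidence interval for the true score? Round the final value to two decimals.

SD = √184.96 = 13.60000
SEM = 13.60000 * √(1 − 0.81300) = 13.60000 * √0.18700 ≈ 13.60000 * 0.43243 ≈ 5.88112
Half-width = 1.96*5.88112 ≈ 11.52699
Upper limit = 304 + 11.52699 ≈ 315.52699

315.53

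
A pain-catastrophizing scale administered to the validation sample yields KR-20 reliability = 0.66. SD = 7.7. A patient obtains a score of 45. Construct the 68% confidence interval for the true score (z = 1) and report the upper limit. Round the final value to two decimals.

49.49

The standard error of measurement is 7.7000×√(1 − 0.6600) ≈ 7.7000×0.5831 ≈ 4.4898.
1 × SEM ≈ 4.4898
Upper limit = 45 + 4.4898 ≈ 49.4898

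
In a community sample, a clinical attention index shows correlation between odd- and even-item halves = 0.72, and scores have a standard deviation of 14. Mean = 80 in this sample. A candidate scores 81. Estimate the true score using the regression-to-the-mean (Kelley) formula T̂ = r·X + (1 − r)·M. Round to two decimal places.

r_full = 2·0.72 / (1 + 0.72) ≈ 0.83721
T̂ = r·X + (1 − r)·M = 0.83721·81 + 0.16279·80 ≈ 67.81395 + 13.02326 ≈ 80.83721

80.84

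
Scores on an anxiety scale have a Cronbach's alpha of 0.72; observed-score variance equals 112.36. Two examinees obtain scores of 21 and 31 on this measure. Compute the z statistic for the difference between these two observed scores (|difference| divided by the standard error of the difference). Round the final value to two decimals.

1.26

σ = 112.36^(1/2) = 10.60000
The standard error of measurement is 10.60000×√(1 − 0.72000) ≈ 10.60000×0.52915 ≈ 5.60899.
SE_diff = √2 × SEM ≈ 7.93231
z = |21 − 31| / 7.93231 = 10 / 7.93231 ≈ 1.26067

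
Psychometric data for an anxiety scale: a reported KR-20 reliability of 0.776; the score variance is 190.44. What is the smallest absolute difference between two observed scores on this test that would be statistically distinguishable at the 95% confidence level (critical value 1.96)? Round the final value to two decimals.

18.10

SD = √190.44 ≈ 13.8000
SEM = 13.8000×√(1 − 0.7760) ≈ 6.5314
SE_diff = SEM × √2 ≈ 6.5314 × 1.4142 ≈ 9.2367
Minimum reliable difference = 1.96 × SE_diff ≈ 1.96 × 9.2367 ≈ 18.1040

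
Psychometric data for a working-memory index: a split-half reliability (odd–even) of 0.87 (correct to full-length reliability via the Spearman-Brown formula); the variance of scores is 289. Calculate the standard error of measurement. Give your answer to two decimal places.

SD = √289 ≈ 17.000
Spearman-Brown: r = 2(0.87) / (1 + 0.87) = 1.740 / 1.870 ≈ 0.930
SEM = 17.000 * √(1 − 0.930) = 17.000 * √0.070 ≈ 17.000 * 0.264 ≈ 4.482

4.48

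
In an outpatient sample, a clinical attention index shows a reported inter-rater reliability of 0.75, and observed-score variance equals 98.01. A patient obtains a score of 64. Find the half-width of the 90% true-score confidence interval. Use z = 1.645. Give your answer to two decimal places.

SD = √98.01 ≃ 9.900
SEM = 9.900*√(1 − 0.750) ≃ 4.950
Half-width = 1.645*4.950 ≃ 8.143

8.14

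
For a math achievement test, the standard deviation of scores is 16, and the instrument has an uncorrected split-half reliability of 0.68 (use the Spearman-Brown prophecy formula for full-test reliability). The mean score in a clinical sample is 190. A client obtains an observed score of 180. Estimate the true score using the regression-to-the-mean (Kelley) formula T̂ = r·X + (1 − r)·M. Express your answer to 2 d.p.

Full-length reliability (Spearman-Brown) = 2(0.68)/(1+0.68) ≃ 0.8095
T̂ = r·X + (1 − r)·M = 0.8095·180 + 0.1905·190 ≃ 145.7143 + 36.1905 ≃ 181.9048

181.90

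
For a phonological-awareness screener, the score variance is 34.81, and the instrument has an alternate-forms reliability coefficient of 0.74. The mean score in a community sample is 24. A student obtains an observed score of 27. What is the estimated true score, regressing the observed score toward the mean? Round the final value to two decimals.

Estimated true score = 0.74000*27 + (1 − 0.74000)*24 ≈ 26.22000

26.22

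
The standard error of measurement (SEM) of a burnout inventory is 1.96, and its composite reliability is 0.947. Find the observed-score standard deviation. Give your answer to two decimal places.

SD = SEM / √(1 − r) = 1.96 / √0.05300 ≈ 1.96 / 0.23022 ≈ 8.51370

8.51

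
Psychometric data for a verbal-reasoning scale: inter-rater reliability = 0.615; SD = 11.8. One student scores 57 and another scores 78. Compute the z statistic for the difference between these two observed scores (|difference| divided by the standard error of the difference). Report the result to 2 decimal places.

The standard error of measurement is 11.800*√(1 − 0.615) ≈ 11.800*0.620 ≈ 7.322.
Standard error of the difference = 7.322·√2 ≈ 10.354
z = |57 − 78| / 10.354 = 21 / 10.354 ≈ 2.028

2.03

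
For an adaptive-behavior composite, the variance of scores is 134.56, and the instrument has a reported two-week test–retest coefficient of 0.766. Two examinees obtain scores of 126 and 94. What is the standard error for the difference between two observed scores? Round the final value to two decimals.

7.94

SD = √134.56 ≃ 11.6000
SEM = 11.6000 · √(1 − 0.7660) = 11.6000 · √0.2340 ≃ 11.6000 · 0.4837 ≃ 5.6113
SE_diff = SEM · √2 ≃ 5.6113 · 1.4142 ≃ 7.9356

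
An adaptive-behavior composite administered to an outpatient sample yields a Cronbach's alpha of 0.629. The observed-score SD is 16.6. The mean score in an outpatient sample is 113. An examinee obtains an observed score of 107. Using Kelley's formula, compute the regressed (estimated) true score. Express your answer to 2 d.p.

T̂ = r·X + (1 − r)·M = 0.6290·107 + 0.3710·113 = 67.3030 + 41.9230 ≃ 109.2260

109.23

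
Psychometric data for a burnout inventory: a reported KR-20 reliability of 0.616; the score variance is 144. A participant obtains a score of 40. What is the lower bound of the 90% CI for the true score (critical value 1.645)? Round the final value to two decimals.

27.77

SD = √144 = 12.0000
SEM = 12.0000 × √(1 − 0.6160) = 12.0000 × √0.3840 ≈ 12.0000 × 0.6197 ≈ 7.4361
1.645 × SEM ≈ 12.2324
Lower limit = 40 − 12.2324 ≈ 27.7676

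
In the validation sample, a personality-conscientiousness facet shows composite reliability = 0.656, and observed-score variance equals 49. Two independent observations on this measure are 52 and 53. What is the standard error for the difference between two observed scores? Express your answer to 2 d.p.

5.81

SD = √49 ≈ 7.0000
The standard error of measurement is 7.0000·√(1 − 0.6560) ≈ 7.0000·0.5865 ≈ 4.1056.
SE_diff = √2 · SEM ≈ 5.8062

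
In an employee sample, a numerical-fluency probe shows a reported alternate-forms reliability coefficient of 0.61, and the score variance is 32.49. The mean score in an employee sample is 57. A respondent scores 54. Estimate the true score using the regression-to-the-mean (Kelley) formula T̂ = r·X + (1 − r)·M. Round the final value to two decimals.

Estimated true score = 0.610*54 + (1 − 0.610)*57 ≈ 55.170

55.17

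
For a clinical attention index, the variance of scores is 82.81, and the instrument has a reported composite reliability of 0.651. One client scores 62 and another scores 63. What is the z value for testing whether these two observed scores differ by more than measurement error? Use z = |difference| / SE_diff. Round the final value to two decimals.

0.13

σ = 82.81^(1/2) = 9.1000
SEM = 9.1000 × √(1 − 0.6510) = 9.1000 × √0.3490 ≃ 9.1000 × 0.5908 ≃ 5.3759
SE_diff = √2 × SEM ≃ 7.6027
z = |62 − 63| / 7.6027 = 1 / 7.6027 ≃ 0.1315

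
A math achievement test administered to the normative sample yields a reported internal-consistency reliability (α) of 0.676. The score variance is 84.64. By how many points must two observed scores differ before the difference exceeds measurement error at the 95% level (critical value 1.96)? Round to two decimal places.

14.52

SD = √84.64 = 9.20000
The standard error of measurement is 9.20000×√(1 − 0.67600) ≈ 9.20000×0.56921 ≈ 5.23673.
SE_diff = SEM × √2 ≈ 5.23673 × 1.41421 ≈ 7.40586
Minimum reliable difference = 1.96 × SE_diff ≈ 1.96 × 7.40586 ≈ 14.51548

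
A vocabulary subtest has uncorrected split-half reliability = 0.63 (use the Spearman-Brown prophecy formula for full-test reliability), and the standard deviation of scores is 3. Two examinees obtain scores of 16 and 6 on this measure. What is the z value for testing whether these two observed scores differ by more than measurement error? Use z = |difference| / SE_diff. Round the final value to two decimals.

4.95

r_full = 2·0.63 / (1 + 0.63) ≃ 0.7730
SEM = 3.0000·√(1 − 0.7730) ≃ 1.4293
SE_diff = √2 · SEM ≃ 2.0214
z = 10 / 2.0214 ≃ 4.9472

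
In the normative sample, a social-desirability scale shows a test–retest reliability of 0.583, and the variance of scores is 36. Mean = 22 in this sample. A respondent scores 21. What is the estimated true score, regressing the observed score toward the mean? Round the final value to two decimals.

T̂ = r·X + (1 − r)·M = 0.5830*21 + 0.4170*22 = 12.2430 + 9.1740 ≈ 21.4170

21.42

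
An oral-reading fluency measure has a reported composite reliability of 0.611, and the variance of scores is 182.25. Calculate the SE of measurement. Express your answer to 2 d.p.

σ = 182.25^(1/2) = 13.5000
SEM = 13.5000 × √(1 − 0.6110) = 13.5000 × √0.3890 ≈ 13.5000 × 0.6237 ≈ 8.4199

8.42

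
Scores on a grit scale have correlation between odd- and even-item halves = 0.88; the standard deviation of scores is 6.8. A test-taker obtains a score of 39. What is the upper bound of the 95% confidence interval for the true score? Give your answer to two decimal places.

Full-length reliability (Spearman-Brown) = 2(0.88)/(1+0.88) ≈ 0.936
SEM = 6.800·√(1 − 0.936) ≈ 1.718
1.96 · SEM ≈ 3.367
Upper bound: 39 + 3.367 = 42.367

42.37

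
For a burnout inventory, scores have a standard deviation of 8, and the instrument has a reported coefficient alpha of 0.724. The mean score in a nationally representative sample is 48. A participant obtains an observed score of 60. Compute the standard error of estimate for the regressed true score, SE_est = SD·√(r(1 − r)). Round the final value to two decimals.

SE_est = SD × √(r(1 − r)) = 8.0000 × √0.1998 ≃ 8.0000 × 0.4470 ≃ 3.5761

3.58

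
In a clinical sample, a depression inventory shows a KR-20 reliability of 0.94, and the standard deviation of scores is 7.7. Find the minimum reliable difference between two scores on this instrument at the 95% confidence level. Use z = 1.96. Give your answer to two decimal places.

5.23

The standard error of measurement is 7.700*√(1 − 0.940) ≈ 7.700*0.245 ≈ 1.886.
Standard error of the difference = 1.886·√2 ≈ 2.667
Smallest detectable difference = 1.96*2.667 ≈ 5.228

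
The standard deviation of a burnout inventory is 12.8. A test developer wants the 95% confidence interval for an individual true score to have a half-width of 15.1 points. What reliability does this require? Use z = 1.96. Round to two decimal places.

0.64

SEM needed = half-width / z = 15.1/1.96 ≃ 7.704
r = 1 − (SEM / SD)² = 1 − (7.704 / 12.8)² ≃ 1 − 0.362 ≃ 0.638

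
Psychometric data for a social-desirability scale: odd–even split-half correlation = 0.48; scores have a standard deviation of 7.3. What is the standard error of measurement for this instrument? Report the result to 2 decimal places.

4.33

r_full = 2·0.48 / (1 + 0.48) ≈ 0.649
SEM = 7.300·√(1 − 0.649) ≈ 4.327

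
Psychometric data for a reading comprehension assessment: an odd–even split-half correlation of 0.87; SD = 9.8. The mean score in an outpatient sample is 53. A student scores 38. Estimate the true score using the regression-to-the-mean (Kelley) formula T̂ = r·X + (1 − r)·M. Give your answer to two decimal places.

Spearman-Brown: r = 2(0.87) / (1 + 0.87) = 1.74000 / 1.87000 ≈ 0.93048
T̂ = 0.93048(38) + 0.06952(53) ≈ 39.04278

39.04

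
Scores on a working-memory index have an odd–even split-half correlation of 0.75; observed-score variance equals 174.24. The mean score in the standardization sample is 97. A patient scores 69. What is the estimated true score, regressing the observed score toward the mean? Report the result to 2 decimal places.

73.00

r_full = 2·0.75 / (1 + 0.75) ≃ 0.8571
Estimated true score = 0.8571*69 + (1 − 0.8571)*97 ≃ 73.0000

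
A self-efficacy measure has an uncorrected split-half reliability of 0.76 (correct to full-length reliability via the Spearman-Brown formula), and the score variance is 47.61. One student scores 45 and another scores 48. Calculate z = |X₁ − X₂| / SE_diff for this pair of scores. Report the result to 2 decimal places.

0.83

σ = 47.61^(1/2) = 6.90000
Spearman-Brown: r = 2(0.76) / (1 + 0.76) = 1.52000 / 1.76000 ≈ 0.86364
SEM = 6.90000*√(1 − 0.86364) ≈ 2.54799
SE_diff = SEM * √2 ≈ 2.54799 * 1.41421 ≈ 3.60341
z = |45 − 48| / 3.60341 = 3 / 3.60341 ≈ 0.83255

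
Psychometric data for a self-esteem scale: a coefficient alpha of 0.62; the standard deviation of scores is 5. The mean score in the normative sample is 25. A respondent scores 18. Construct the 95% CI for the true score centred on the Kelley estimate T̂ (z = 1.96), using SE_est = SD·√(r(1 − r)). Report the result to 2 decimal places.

[15.90, 25.42]

Estimated true score = 0.62000×18 + (1 − 0.62000)×25 ≈ 20.66000
SE_est = SD × √(r(1 − r)) = 5.00000 × √0.23560 ≈ 5.00000 × 0.48539 ≈ 2.42693
95% CI: 20.66000 ± 4.75679 ≈ (15.90321, 25.41679)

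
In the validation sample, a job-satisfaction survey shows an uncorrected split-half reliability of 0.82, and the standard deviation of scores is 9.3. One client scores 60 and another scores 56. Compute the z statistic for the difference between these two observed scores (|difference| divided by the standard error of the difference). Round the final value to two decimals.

0.97

Spearman-Brown: r = 2(0.82) / (1 + 0.82) = 1.640 / 1.820 ≈ 0.901
SEM = 9.300 · √(1 − 0.901) = 9.300 · √0.099 ≈ 9.300 · 0.314 ≈ 2.925
SE_diff = √2 · SEM ≈ 4.136
z = |60 − 56| / 4.136 = 4 / 4.136 ≈ 0.967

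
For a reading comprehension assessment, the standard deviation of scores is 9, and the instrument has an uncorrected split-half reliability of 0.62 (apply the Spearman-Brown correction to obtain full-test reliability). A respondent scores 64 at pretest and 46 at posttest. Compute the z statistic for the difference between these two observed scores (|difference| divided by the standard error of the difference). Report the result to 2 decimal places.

2.92

Full-length reliability (Spearman-Brown) = 2(0.62)/(1+0.62) ≈ 0.7654
SEM = 9.0000 · √(1 − 0.7654) = 9.0000 · √0.2346 ≈ 9.0000 · 0.4843 ≈ 4.3589
SE_diff = √2 · SEM ≈ 6.1644
z = |64 − 46| / 6.1644 = 18 / 6.1644 ≈ 2.9200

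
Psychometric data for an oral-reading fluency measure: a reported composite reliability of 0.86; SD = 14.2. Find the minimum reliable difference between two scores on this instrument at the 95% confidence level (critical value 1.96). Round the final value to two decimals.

SEM = 14.200 · √(1 − 0.860) = 14.200 · √0.140 ≈ 14.200 · 0.374 ≈ 5.313
SE_diff = √2 · SEM ≈ 7.514
Smallest detectable difference = 1.96·7.514 ≈ 14.727

14.73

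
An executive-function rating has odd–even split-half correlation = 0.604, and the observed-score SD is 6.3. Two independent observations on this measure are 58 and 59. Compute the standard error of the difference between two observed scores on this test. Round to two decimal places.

4.43

Spearman-Brown: r = 2(0.604) / (1 + 0.604) = 1.208 / 1.604 ≈ 0.753
SEM = 6.300 · √(1 − 0.753) = 6.300 · √0.247 ≈ 6.300 · 0.497 ≈ 3.130
SE_diff = SEM · √2 ≈ 3.130 · 1.414 ≈ 4.427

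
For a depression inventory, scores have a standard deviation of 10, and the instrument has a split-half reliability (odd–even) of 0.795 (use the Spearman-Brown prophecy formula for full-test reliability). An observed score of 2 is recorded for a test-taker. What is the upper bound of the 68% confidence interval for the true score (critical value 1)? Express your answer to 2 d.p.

5.38

Spearman-Brown: r = 2(0.795) / (1 + 0.795) = 1.5900 / 1.7950 ≃ 0.8858
SEM = 10.0000 * √(1 − 0.8858) = 10.0000 * √0.1142 ≃ 10.0000 * 0.3379 ≃ 3.3794
Half-width = 1*3.3794 ≃ 3.3794
Upper bound: 2 + 3.3794 = 5.3794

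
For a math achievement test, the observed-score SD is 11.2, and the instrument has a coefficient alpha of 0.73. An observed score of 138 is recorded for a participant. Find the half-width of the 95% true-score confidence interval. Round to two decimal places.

11.41

SEM = 11.200×√(1 − 0.730) ≈ 5.820
Half-width = 1.96×5.820 ≈ 11.407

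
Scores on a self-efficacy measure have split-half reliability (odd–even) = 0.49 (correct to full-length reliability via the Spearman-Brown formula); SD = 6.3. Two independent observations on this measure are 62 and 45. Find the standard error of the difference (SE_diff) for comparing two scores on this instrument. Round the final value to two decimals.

Full-length reliability (Spearman-Brown) = 2(0.49)/(1+0.49) ≈ 0.6577
SEM = 6.3000 · √(1 − 0.6577) = 6.3000 · √0.3423 ≈ 6.3000 · 0.5850 ≈ 3.6858
SE_diff = √2 · SEM ≈ 5.2125

5.21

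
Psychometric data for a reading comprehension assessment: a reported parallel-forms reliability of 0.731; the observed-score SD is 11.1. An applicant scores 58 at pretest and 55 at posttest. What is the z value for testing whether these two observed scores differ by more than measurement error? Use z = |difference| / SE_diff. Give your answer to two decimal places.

0.37

SEM = 11.100×√(1 − 0.731) ≈ 5.757
SE_diff = √2 × SEM ≈ 8.142
z = 3 / 8.142 ≈ 0.368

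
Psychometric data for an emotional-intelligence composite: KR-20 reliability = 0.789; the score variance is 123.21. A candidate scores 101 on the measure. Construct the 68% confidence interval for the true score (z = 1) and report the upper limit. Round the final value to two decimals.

106.10

SD = √123.21 = 11.1000
SEM = 11.1000 × √(1 − 0.7890) = 11.1000 × √0.2110 ≈ 11.1000 × 0.4593 ≈ 5.0988
Half-width = 1×5.0988 ≈ 5.0988
Upper limit = 101 + 5.0988 ≈ 106.0988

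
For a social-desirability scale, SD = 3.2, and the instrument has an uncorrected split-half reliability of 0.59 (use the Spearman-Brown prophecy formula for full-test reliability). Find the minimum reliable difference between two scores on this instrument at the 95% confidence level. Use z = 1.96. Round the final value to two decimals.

4.50

r_full = 2·0.59 / (1 + 0.59) ≈ 0.742
SEM = 3.200 · √(1 − 0.742) = 3.200 · √0.258 ≈ 3.200 · 0.508 ≈ 1.625
SE_diff = √2 · SEM ≈ 2.298
Smallest detectable difference = 1.96·2.298 ≈ 4.504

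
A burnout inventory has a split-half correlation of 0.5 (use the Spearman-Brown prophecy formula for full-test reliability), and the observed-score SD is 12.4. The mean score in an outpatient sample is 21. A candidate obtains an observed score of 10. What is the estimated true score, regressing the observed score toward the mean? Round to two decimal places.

Full-length reliability (Spearman-Brown) = 2(0.5)/(1+0.5) ≈ 0.6667
T̂ = r·X + (1 − r)·M = 0.6667×10 + 0.3333×21 ≈ 6.6667 + 7.0000 ≈ 13.6667

13.67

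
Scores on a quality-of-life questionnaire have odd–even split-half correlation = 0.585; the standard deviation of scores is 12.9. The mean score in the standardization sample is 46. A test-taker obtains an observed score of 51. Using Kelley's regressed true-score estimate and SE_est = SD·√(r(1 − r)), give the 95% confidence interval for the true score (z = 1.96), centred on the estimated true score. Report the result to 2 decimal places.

[38.58, 60.81]

r_full = 2·0.585 / (1 + 0.585) ≈ 0.738
Estimated true score = 0.738·51 + (1 − 0.738)·46 ≈ 49.691
SE_est = SD · √(r(1 − r)) = 12.900 · √0.193 ≈ 12.900 · 0.440 ≈ 5.671
95% CI: 49.691 ± 11.116 ≈ (38.575, 60.806)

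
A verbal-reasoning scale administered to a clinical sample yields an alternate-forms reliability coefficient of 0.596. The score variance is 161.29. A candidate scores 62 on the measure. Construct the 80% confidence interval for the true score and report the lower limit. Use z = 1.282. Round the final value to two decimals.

51.65

SD = √161.29 = 12.700
SEM = 12.700 · √(1 − 0.596) = 12.700 · √0.404 ≈ 12.700 · 0.636 ≈ 8.072
1.282 · SEM ≈ 10.349
Lower bound: 62 − 10.349 = 51.651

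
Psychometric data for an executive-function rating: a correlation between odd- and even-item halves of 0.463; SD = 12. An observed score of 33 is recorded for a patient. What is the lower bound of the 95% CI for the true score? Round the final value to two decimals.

18.75

Full-length reliability (Spearman-Brown) = 2(0.463)/(1+0.463) ≈ 0.6329
SEM = 12.0000 · √(1 − 0.6329) = 12.0000 · √0.3671 ≈ 12.0000 · 0.6058 ≈ 7.2702
1.96 · SEM ≈ 14.2496
Lower bound: 33 − 14.2496 = 18.7504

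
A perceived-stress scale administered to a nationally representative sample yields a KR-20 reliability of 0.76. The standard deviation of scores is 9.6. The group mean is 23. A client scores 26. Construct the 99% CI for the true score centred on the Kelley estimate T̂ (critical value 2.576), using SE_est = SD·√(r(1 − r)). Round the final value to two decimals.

T̂ = 0.7600(26) + 0.2400(23) ≈ 25.2800
SE_est = SD · √(r(1 − r)) = 9.6000 · √0.1824 ≈ 9.6000 · 0.4271 ≈ 4.1000
CI = 25.2800 ± 2.576 · 4.1000 → [14.7184, 35.8416]

[14.72, 35.84]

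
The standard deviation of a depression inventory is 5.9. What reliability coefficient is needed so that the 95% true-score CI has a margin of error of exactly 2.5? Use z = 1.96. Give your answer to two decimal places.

Required SEM = 2.5 / 1.96 ≃ 1.27551
Required reliability = 1 − (SEM/SD)² = 1 − 0.04674 ≃ 0.95326

0.95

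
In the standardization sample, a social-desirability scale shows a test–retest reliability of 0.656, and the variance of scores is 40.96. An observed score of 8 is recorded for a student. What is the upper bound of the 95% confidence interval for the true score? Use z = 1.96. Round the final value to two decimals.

SD = √40.96 = 6.4000
SEM = 6.4000·√(1 − 0.6560) ≃ 3.7537
Half-width = 1.96·3.7537 ≃ 7.3572
Upper bound: 8 + 7.3572 = 15.3572

15.36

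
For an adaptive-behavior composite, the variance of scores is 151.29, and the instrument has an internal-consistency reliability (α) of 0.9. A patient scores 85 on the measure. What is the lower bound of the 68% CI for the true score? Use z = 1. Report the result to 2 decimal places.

81.11

σ = 151.29^(1/2) = 12.3000
SEM = 12.3000 · √(1 − 0.9000) = 12.3000 · √0.1000 ≈ 12.3000 · 0.3162 ≈ 3.8896
Margin = 1 · 3.8896 ≈ 3.8896
Lower limit = 85 − 3.8896 ≈ 81.1104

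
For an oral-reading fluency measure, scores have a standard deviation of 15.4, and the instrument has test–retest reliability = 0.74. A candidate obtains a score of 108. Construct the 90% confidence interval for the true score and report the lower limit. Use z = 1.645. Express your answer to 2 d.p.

SEM = 15.400 × √(1 − 0.740) = 15.400 × √0.260 ≈ 15.400 × 0.510 ≈ 7.852
Half-width = 1.645×7.852 ≈ 12.917
Lower bound: 108 − 12.917 = 95.083

95.08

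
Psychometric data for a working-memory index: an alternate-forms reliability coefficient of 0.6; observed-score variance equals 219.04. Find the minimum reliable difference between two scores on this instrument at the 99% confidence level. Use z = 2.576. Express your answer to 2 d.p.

34.10

SD = √219.04 = 14.8000
The standard error of measurement is 14.8000×√(1 − 0.6000) ≈ 14.8000×0.6325 ≈ 9.3603.
SE_diff = SEM × √2 ≈ 9.3603 × 1.4142 ≈ 13.2375
Minimum reliable difference = 2.576 × SE_diff ≈ 2.576 × 13.2375 ≈ 34.0999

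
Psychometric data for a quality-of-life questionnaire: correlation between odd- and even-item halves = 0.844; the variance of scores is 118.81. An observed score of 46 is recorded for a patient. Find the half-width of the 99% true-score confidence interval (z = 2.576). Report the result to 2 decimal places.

SD = √118.81 ≈ 10.90000
Full-length reliability (Spearman-Brown) = 2(0.844)/(1+0.844) ≈ 0.91540
SEM = 10.90000 * √(1 − 0.91540) = 10.90000 * √0.08460 ≈ 10.90000 * 0.29086 ≈ 3.17036
Half-width = 2.576*3.17036 ≈ 8.16684

8.17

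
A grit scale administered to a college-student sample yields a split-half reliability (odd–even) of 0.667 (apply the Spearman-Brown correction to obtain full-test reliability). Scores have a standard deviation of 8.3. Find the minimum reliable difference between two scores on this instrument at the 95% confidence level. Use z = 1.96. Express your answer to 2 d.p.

Spearman-Brown: r = 2(0.667) / (1 + 0.667) = 1.33400 / 1.66700 ≈ 0.80024
SEM = 8.30000·√(1 − 0.80024) ≈ 3.70965
Standard error of the difference = 3.70965·√2 ≈ 5.24623
Minimum reliable difference = 1.96 · SE_diff ≈ 1.96 · 5.24623 ≈ 10.28261

10.28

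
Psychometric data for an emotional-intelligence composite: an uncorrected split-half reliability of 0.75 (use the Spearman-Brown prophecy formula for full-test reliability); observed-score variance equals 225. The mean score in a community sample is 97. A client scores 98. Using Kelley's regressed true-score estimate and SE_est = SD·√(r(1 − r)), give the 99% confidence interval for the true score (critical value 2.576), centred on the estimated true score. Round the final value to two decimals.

[84.34, 111.38]

SD = √225 ≈ 15.0000
Full-length reliability (Spearman-Brown) = 2(0.75)/(1+0.75) ≈ 0.8571
T̂ = r·X + (1 − r)·M = 0.8571×98 + 0.1429×97 ≈ 84.0000 + 13.8571 ≈ 97.8571
SE_est = 15.0000·√[r(1 − r)] ≈ 5.2489
99% CI: 97.8571 ± 13.5212 ≈ (84.3360, 111.3783)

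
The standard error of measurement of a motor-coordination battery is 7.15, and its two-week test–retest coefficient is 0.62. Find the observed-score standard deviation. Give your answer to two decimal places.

11.60

SD = 7.15 / √(1 − 0.62) ≈ 11.5988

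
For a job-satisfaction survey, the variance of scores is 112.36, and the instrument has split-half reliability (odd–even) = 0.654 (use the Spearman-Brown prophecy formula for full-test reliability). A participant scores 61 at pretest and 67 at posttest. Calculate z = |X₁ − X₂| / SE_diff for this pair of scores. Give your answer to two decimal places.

SD = √112.36 ≃ 10.600
Spearman-Brown: r = 2(0.654) / (1 + 0.654) = 1.308 / 1.654 ≃ 0.791
The standard error of measurement is 10.600*√(1 − 0.791) ≃ 10.600*0.457 ≃ 4.848.
SE_diff = SEM * √2 ≃ 4.848 * 1.414 ≃ 6.856
z = 6 / 6.856 ≃ 0.875

0.88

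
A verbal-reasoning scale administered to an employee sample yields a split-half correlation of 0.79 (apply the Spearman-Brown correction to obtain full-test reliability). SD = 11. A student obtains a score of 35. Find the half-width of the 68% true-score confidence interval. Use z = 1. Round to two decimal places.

Full-length reliability (Spearman-Brown) = 2(0.79)/(1+0.79) ≃ 0.8827
SEM = 11.0000 × √(1 − 0.8827) = 11.0000 × √0.1173 ≃ 11.0000 × 0.3425 ≃ 3.7677
1 × SEM ≃ 3.7677

3.77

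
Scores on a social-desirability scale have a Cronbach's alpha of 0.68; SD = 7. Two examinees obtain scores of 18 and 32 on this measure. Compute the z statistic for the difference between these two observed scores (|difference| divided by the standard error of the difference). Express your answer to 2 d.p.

2.50

SEM = 7.000×√(1 − 0.680) ≃ 3.960
SE_diff = SEM × √2 ≃ 3.960 × 1.414 ≃ 5.600
z = 14 / 5.600 ≃ 2.500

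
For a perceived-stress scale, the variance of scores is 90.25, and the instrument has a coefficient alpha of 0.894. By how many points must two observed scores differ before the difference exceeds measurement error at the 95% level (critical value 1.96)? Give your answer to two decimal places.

σ = 90.25^(1/2) = 9.5000
The standard error of measurement is 9.5000·√(1 − 0.8940) ≈ 9.5000·0.3256 ≈ 3.0930.
SE_diff = SEM · √2 ≈ 3.0930 · 1.4142 ≈ 4.3741
Minimum reliable difference = 1.96 · SE_diff ≈ 1.96 · 4.3741 ≈ 8.5733

8.57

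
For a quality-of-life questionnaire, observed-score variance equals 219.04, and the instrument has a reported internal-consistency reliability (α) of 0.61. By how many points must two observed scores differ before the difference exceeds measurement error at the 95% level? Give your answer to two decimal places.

SD = √219.04 = 14.8000
SEM = 14.8000×√(1 − 0.6100) ≈ 9.2426
Standard error of the difference = 9.2426·√2 ≈ 13.0710
Minimum reliable difference = 1.96 × SE_diff ≈ 1.96 × 13.0710 ≈ 25.6192

25.62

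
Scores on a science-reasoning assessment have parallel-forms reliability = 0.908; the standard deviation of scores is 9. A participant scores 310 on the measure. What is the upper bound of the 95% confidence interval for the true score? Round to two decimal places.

SEM = 9.000 · √(1 − 0.908) = 9.000 · √0.092 ≈ 9.000 · 0.303 ≈ 2.730
Margin = 1.96 · 2.730 ≈ 5.350
Upper bound: 310 + 5.350 = 315.350

315.35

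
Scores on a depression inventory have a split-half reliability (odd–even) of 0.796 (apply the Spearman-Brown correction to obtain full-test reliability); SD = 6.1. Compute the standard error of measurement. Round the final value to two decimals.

Full-length reliability (Spearman-Brown) = 2(0.796)/(1+0.796) ≈ 0.8864
SEM = 6.1000*√(1 − 0.8864) ≈ 2.0559

2.06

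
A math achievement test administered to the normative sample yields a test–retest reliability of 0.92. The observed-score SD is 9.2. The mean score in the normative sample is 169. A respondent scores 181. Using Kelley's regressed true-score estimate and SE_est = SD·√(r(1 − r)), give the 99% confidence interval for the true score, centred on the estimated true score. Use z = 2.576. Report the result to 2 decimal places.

T̂ = 0.9200(181) + 0.0800(169) ≈ 180.0400
SE_est = 9.2000*√(0.9200*0.0800) ≈ 2.4959
99% CI: 180.0400 ± 6.4294 ≈ (173.6106, 186.4694)

[173.61, 186.47]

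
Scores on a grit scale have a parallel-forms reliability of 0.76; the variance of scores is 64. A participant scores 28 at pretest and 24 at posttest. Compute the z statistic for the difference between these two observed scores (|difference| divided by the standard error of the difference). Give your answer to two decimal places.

SD = √64 ≃ 8.000
SEM = 8.000 * √(1 − 0.760) = 8.000 * √0.240 ≃ 8.000 * 0.490 ≃ 3.919
SE_diff = √2 * SEM ≃ 5.543
z = 4 / 5.543 ≃ 0.722

0.72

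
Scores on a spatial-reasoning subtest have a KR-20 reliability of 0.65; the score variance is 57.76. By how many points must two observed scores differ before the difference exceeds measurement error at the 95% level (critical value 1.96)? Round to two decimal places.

12.46

σ = 57.76^(1/2) = 7.600
SEM = 7.600 * √(1 − 0.650) = 7.600 * √0.350 ≃ 7.600 * 0.592 ≃ 4.496
Standard error of the difference = 4.496·√2 ≃ 6.359
Smallest detectable difference = 1.96*6.359 ≃ 12.463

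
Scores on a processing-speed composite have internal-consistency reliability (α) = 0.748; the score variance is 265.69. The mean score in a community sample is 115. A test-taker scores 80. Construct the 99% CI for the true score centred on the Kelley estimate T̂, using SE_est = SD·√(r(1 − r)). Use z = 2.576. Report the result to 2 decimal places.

[70.59, 107.05]

σ = 265.69^(1/2) = 16.300
T̂ = r·X + (1 − r)·M = 0.748*80 + 0.252*115 = 59.840 + 28.980 ≈ 88.820
SE_est = SD * √(r(1 − r)) = 16.300 * √0.188 ≈ 16.300 * 0.434 ≈ 7.077
99% CI: 88.820 ± 18.230 ≈ (70.590, 107.050)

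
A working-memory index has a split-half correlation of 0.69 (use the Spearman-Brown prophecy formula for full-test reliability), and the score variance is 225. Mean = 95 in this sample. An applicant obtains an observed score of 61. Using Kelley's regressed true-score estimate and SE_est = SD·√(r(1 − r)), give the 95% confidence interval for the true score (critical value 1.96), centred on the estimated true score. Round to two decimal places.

SD = √225 ≈ 15.000
Full-length reliability (Spearman-Brown) = 2(0.69)/(1+0.69) ≈ 0.817
T̂ = 0.817(61) + 0.183(95) ≈ 67.237
SE_est = 15.000·√[r(1 − r)] ≈ 5.805
95% CI: 67.237 ± 11.378 ≈ (55.858, 78.615)

[55.86, 78.62]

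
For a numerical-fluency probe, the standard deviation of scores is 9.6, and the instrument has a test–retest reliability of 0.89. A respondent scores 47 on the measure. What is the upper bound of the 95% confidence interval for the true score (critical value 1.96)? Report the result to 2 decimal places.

SEM = 9.6000 · √(1 − 0.8900) = 9.6000 · √0.1100 ≈ 9.6000 · 0.3317 ≈ 3.1840
Half-width = 1.96·3.1840 ≈ 6.2406
Upper limit = 47 + 6.2406 ≈ 53.2406

53.24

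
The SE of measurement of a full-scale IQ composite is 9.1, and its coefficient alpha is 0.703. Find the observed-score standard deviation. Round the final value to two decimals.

16.70

SD = 9.1 / √(1 − 0.703) ≈ 16.698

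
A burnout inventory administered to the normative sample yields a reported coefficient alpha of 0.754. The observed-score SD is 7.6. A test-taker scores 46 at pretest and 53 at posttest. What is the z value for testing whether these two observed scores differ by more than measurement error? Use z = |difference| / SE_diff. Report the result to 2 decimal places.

1.31

SEM = 7.6000 × √(1 − 0.7540) = 7.6000 × √0.2460 ≃ 7.6000 × 0.4960 ≃ 3.7695
Standard error of the difference = 3.7695·√2 ≃ 5.3308
z = |46 − 53| / 5.3308 = 7 / 5.3308 ≃ 1.3131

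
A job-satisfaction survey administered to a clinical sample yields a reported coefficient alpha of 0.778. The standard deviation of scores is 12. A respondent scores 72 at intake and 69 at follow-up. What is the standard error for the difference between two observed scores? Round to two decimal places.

The standard error of measurement is 12.00000×√(1 − 0.77800) ≈ 12.00000×0.47117 ≈ 5.65403.
Standard error of the difference = 5.65403·√2 ≈ 7.99600

8.00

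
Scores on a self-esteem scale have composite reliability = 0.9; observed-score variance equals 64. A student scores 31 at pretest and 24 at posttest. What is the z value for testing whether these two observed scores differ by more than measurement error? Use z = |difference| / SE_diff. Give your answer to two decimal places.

σ = 64^(1/2) = 8.000
SEM = 8.000 * √(1 − 0.900) = 8.000 * √0.100 ≈ 8.000 * 0.316 ≈ 2.530
Standard error of the difference = 2.530·√2 ≈ 3.578
z = |31 − 24| / 3.578 = 7 / 3.578 ≈ 1.957

1.96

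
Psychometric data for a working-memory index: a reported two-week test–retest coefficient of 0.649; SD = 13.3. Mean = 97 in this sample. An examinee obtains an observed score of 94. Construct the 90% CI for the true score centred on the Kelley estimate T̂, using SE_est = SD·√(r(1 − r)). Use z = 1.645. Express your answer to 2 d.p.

[84.61, 105.50]

T̂ = r·X + (1 − r)·M = 0.6490·94 + 0.3510·97 = 61.0060 + 34.0470 ≈ 95.0530
SE_est = 13.3000·√(0.6490·0.3510) ≈ 6.3479
90% CI: 95.0530 ± 10.4422 ≈ (84.6108, 105.4952)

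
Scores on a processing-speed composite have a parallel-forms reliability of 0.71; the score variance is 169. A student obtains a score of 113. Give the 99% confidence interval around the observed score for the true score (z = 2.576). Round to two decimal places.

SD = √169 = 13.000
SEM = 13.000·√(1 − 0.710) ≈ 7.001
Margin = 2.576 · 7.001 ≈ 18.034
99% CI: 113 ± 18.034 = [94.966, 131.034]

[94.97, 131.03]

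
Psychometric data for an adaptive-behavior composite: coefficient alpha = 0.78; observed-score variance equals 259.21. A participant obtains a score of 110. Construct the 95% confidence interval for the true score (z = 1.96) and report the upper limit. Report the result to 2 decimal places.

124.80

SD = √259.21 = 16.10000
The standard error of measurement is 16.10000×√(1 − 0.78000) ≈ 16.10000×0.46904 ≈ 7.55157.
Half-width = 1.96×7.55157 ≈ 14.80108
Upper limit = 110 + 14.80108 ≈ 124.80108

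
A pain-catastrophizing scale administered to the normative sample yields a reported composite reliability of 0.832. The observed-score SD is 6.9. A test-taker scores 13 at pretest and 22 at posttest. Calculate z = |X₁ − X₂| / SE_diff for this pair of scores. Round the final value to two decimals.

The standard error of measurement is 6.900×√(1 − 0.832) ≈ 6.900×0.410 ≈ 2.828.
SE_diff = √2 × SEM ≈ 4.000
z = |13 − 22| / 4.000 = 9 / 4.000 ≈ 2.250

2.25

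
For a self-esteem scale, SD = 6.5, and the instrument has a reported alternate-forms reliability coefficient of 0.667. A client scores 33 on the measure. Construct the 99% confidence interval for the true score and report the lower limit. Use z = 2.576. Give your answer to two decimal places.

SEM = 6.500 × √(1 − 0.667) = 6.500 × √0.333 ≈ 6.500 × 0.577 ≈ 3.751
2.576 × SEM ≈ 9.662
Lower bound: 33 − 9.662 = 23.338

23.34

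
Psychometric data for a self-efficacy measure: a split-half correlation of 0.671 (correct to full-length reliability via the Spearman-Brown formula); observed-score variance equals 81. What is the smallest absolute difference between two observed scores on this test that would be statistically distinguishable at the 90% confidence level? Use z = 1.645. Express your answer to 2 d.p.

9.29

SD = √81 ≈ 9.0000
r_full = 2·0.671 / (1 + 0.671) ≈ 0.8031
SEM = 9.0000×√(1 − 0.8031) ≈ 3.9935
Standard error of the difference = 3.9935·√2 ≈ 5.6476
Smallest detectable difference = 1.645×5.6476 ≈ 9.2904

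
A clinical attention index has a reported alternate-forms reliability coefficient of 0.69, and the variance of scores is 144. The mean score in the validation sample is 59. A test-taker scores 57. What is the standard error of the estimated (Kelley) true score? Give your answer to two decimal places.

σ = 144^(1/2) = 12.000
SE_est = SD · √(r(1 − r)) = 12.000 · √0.214 ≃ 12.000 · 0.462 ≃ 5.550

5.55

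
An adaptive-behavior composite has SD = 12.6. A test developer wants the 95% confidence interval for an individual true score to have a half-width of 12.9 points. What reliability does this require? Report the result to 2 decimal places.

Required SEM = 12.9 / 1.96 ≈ 6.582
r = 1 − (SEM / SD)² = 1 − (6.582 / 12.6)² ≈ 1 − 0.273 ≈ 0.727

0.73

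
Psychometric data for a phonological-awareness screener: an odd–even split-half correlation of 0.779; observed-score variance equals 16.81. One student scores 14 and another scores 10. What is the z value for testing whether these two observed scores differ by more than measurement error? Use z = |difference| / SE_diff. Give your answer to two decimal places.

σ = 16.81^(1/2) = 4.1000
Full-length reliability (Spearman-Brown) = 2(0.779)/(1+0.779) ≈ 0.8758
SEM = 4.1000×√(1 − 0.8758) ≈ 1.4451
SE_diff = √2 × SEM ≈ 2.0437
z = |14 − 10| / 2.0437 = 4 / 2.0437 ≈ 1.9573

1.96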